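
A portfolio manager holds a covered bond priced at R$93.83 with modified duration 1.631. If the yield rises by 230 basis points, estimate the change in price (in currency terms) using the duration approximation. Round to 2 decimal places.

Duration approximation: ΔP/P ≈ -D_mod · Δy = -1.631 × (+0.023) = -0.037513.
ΔP ≈ 93.83 × (-0.037513) = -3.51984479.

-R$3.52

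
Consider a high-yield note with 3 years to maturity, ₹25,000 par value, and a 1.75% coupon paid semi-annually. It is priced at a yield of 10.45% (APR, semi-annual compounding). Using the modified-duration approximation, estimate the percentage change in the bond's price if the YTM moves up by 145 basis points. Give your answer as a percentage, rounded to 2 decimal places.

Periodic yield y = 0.05225. Modified duration first:
  t   CF        PV=CF/(1+0.05225)^t    t·PV
  1       218.75       207.8879       207.8879
  2       218.75       197.5651       395.1302
  3       218.75       187.7549       563.2647
  4       218.75       178.4318       713.7273
  5       218.75       169.5717       847.8585
  6    25,218.75    18,578.4702   111,470.8211
  Σ                 19,519.6816   114,198.6897
P = 19,519.6816; D_Mac = 5.85044 half-year periods = 2.92522 yrs; D_mod = 2.92522/(1+0.05225) = 2.77997 yrs.
ΔP/P ≈ -D_mod · Δy = -2.77997 × (+0.0145) = -0.040310 = -4.0310%.

-4.03%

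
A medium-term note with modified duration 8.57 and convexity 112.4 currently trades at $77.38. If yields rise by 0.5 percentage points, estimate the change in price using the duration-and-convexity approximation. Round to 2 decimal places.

-$3.21

Duration effect: -D_mod·Δy = -8.57 × (+0.005) = -0.042850
Convexity effect: ½·C·(Δy)² = 0.5 × 112.4 × (0.005)² = +0.0014050
ΔP/P ≈ -0.042850 + 0.0014050 = -0.041445
ΔP ≈ 77.38 × (-0.041445) = -3.2070141.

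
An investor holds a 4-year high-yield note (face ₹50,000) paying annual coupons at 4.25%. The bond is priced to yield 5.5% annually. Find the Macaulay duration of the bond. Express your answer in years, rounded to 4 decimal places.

Periodic yield y = 0.055. Discount each cash flow and weight by its year:
  t   CF        PV=CF/(1+0.055)^t    t·PV
  1     2,125.00     2,014.2180     2,014.2180
  2     2,125.00     1,909.2114     3,818.4228
  3     2,125.00     1,809.6790     5,429.0371
  4    52,125.00    42,076.1727   168,304.6910
  Σ                 47,809.2812   179,566.3689
Price P = Σ PV = 47,809.2812.
Macaulay duration = Σ(t·PV) / P = 179,566.3689 / 47,809.2812 = 3.75589 years.

3.7559 years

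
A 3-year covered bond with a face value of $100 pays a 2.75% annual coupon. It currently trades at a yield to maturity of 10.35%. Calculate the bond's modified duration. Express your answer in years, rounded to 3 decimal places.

2.638 years

Periodic yield y = 0.1035. First find Macaulay duration:
  t   CF        PV=CF/(1+0.1035)^t    t·PV
  1         2.75         2.4921         2.4921
  2         2.75         2.2583         4.5167
  3       102.75        76.4654       229.3961
  Σ                     81.2158       236.4049
P = 81.2158; Macaulay duration = 236.4049 / 81.2158 = 2.91082 years.
Modified duration = D_Mac / (1 + y) = 2.91082 / 1.1035 = 2.63781 years.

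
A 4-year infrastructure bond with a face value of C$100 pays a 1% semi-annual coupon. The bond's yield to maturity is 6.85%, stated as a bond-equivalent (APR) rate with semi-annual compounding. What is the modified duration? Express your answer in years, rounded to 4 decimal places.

Periodic yield y = 0.03425. First find Macaulay duration:
  t   CF        PV=CF/(1+0.03425)^t    t·PV
  1         0.50         0.4834         0.4834
  2         0.50         0.4674         0.9349
  3         0.50         0.4520         1.3559
  4         0.50         0.4370         1.7479
  5         0.50         0.4225         2.1126
  6         0.50         0.4085         2.4511
  7         0.50         0.3950         2.7650
  8       100.50        76.7647       614.1180
  Σ                     79.8306       625.9688
P = 79.8306; Macaulay duration = 625.9688 / 79.8306 = 7.84121 half-year periods = 3.92061 years.
Modified duration = D_Mac / (1 + y) = 3.92061 / 1.03425 = 3.79077 years.

3.7908 years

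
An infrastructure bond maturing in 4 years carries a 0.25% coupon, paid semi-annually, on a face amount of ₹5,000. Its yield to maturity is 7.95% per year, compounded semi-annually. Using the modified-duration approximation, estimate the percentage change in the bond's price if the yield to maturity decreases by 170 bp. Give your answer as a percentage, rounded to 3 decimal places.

Periodic yield y = 0.03975. Modified duration first:
  t   CF        PV=CF/(1+0.03975)^t    t·PV
  1         6.25         6.0111         6.0111
  2         6.25         5.7813        11.5625
  3         6.25         5.5602        16.6807
  4         6.25         5.3477        21.3907
  5         6.25         5.1432        25.7161
  6         6.25         4.9466        29.6796
  7         6.25         4.7575        33.3024
  8     5,006.25     3,665.0601    29,320.4808
  Σ                  3,702.6076    29,464.8239
P = 3,702.6076; D_Mac = 7.95786 half-year periods = 3.97893 yrs; D_mod = 3.97893/(1+0.03975) = 3.82681 yrs.
ΔP/P ≈ -D_mod · Δy = -3.82681 × (-0.017) = +0.065056 = +6.5056%.

+6.506%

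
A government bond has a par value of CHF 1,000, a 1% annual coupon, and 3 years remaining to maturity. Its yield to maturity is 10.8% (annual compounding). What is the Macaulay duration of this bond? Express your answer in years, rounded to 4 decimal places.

2.9655 years

Periodic yield y = 0.108. Discount each cash flow and weight by its year:
  t   CF        PV=CF/(1+0.108)^t    t·PV
  1        10.00         9.0253         9.0253
  2        10.00         8.1456        16.2911
  3     1,010.00       742.5096     2,227.5289
  Σ                    759.6805     2,252.8453
Price P = Σ PV = 759.6805.
Macaulay duration = Σ(t·PV) / P = 2,252.8453 / 759.6805 = 2.96552 years.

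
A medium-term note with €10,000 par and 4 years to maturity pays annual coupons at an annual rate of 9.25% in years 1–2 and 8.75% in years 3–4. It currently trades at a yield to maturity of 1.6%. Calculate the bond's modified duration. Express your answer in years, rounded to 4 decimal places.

3.5265 years

Periodic yield y = 0.016. First find Macaulay duration:
  t   CF        PV=CF/(1+0.016)^t    t·PV
  1       925.00       910.4331       910.4331
  2       925.00       896.0955     1,792.1911
  3       875.00       834.3090     2,502.9270
  4    10,875.00    10,205.9734    40,823.8938
  Σ                 12,846.8111    46,029.4449
P = 12,846.8111; Macaulay duration = 46,029.4449 / 12,846.8111 = 3.58295 years.
Modified duration = D_Mac / (1 + y) = 3.58295 / 1.016 = 3.52652 years.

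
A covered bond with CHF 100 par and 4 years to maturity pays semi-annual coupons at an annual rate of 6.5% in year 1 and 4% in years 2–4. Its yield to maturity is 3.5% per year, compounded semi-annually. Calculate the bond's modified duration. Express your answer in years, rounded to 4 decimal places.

3.6059 years

Periodic yield y = 0.0175. First find Macaulay duration:
  t   CF        PV=CF/(1+0.0175)^t    t·PV
  1         3.25         3.1941         3.1941
  2         3.25         3.1392         6.2783
  3         2.00         1.8986         5.6957
  4         2.00         1.8659         7.4637
  5         2.00         1.8338         9.1691
  6         2.00         1.8023        10.8137
  7         2.00         1.7713        12.3990
  8       102.00        88.7820       710.2558
  Σ                    104.2871       765.2695
P = 104.2871; Macaulay duration = 765.2695 / 104.2871 = 7.33810 half-year periods = 3.66905 years.
Modified duration = D_Mac / (1 + y) = 3.66905 / 1.0175 = 3.60595 years.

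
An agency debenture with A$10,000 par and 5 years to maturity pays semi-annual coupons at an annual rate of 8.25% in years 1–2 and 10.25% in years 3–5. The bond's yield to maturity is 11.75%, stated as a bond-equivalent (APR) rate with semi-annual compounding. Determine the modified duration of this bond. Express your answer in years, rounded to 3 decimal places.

3.880 years

Periodic yield y = 0.05875. First find Macaulay duration:
  t   CF        PV=CF/(1+0.05875)^t    t·PV
  1       412.50       389.6104       389.6104
  2       412.50       367.9909       735.9818
  3       412.50       347.5711     1,042.7134
  4       412.50       328.2844     1,313.1376
  5       512.50       385.2359     1,926.1795
  6       512.50       363.8592     2,183.1550
  7       512.50       343.6686     2,405.6805
  8       512.50       324.5985     2,596.7878
  9       512.50       306.5865     2,759.2787
  10   10,512.50     5,939.7994    59,397.9936
  Σ                  9,097.2049    74,750.5185
P = 9,097.2049; Macaulay duration = 74,750.5185 / 9,097.2049 = 8.21687 half-year periods = 4.10843 years.
Modified duration = D_Mac / (1 + y) = 4.10843 / 1.05875 = 3.88046 years.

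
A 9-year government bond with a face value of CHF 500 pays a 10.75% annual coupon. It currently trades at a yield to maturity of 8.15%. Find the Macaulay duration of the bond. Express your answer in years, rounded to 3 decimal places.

Periodic yield y = 0.0815. Discount each cash flow and weight by its year:
  t   CF        PV=CF/(1+0.0815)^t    t·PV
  1        53.75        49.6995        49.6995
  2        53.75        45.9542        91.9084
  3        53.75        42.4912       127.4736
  4        53.75        39.2891       157.1565
  5        53.75        36.3284       181.6418
  6        53.75        33.5907       201.5443
  7        53.75        31.0594       217.4157
  8        53.75        28.7188       229.7504
  9       553.75       273.5741     2,462.1672
  Σ                    580.7054     3,718.7574
Price P = Σ PV = 580.7054.
Macaulay duration = Σ(t·PV) / P = 3,718.7574 / 580.7054 = 6.40386 years.

6.404 years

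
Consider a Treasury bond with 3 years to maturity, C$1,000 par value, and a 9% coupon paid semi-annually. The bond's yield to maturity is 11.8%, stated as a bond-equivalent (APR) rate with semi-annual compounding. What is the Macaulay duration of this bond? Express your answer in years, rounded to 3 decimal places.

2.682 years

Periodic yield y = 0.059. Discount each cash flow and weight by its period:
  t   CF        PV=CF/(1+0.059)^t    t·PV
  1        45.00        42.4929        42.4929
  2        45.00        40.1255        80.2510
  3        45.00        37.8900       113.6700
  4        45.00        35.7790       143.1162
  5        45.00        33.7857       168.9284
  6     1,045.00       740.8675     4,445.2049
  Σ                    930.9406     4,993.6634
Price P = Σ PV = 930.9406.
Macaulay duration = Σ(t·PV) / P = 4,993.6634 / 930.9406 = 5.36411 half-year periods.
In years: 5.36411 / 2 = 2.68205 years.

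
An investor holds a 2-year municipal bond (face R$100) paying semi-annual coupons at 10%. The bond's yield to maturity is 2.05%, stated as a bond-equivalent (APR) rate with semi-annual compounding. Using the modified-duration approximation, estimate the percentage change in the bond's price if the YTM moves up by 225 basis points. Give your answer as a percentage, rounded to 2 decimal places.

Periodic yield y = 0.01025. Modified duration first:
  t   CF        PV=CF/(1+0.01025)^t    t·PV
  1         5.00         4.9493         4.9493
  2         5.00         4.8991         9.7981
  3         5.00         4.8493        14.5480
  4       105.00       100.8031       403.2124
  Σ                    115.5008       432.5078
P = 115.5008; D_Mac = 3.74463 half-year periods = 1.87232 yrs; D_mod = 1.87232/(1+0.01025) = 1.85332 yrs.
ΔP/P ≈ -D_mod · Δy = -1.85332 × (+0.0225) = -0.041700 = -4.1700%.

-4.17%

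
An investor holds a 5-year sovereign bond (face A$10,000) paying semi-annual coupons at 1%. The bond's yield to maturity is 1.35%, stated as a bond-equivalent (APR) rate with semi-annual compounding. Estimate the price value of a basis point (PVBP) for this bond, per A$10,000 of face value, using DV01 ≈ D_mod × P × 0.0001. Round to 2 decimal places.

Periodic yield y = 0.00675.
  t   CF        PV=CF/(1+0.00675)^t    t·PV
  1        50.00        49.6648        49.6648
  2        50.00        49.3318        98.6635
  3        50.00        49.0010       147.0030
  4        50.00        48.6725       194.6899
  5        50.00        48.3461       241.7307
  6        50.00        48.0220       288.1320
  7        50.00        47.7000       333.9001
  8        50.00        47.3802       379.0416
  9        50.00        47.0625       423.5628
  10   10,050.00     9,396.1443    93,961.4433
  Σ                  9,831.3252    96,117.8317
P = 9,831.3252; D_Mac = 9.77669 half-year periods = 4.88835 yrs; D_mod = 4.85557 yrs.
DV01 ≈ 4.85557 × 9,831.3252 × 0.0001 = 4.773669.

A$4.77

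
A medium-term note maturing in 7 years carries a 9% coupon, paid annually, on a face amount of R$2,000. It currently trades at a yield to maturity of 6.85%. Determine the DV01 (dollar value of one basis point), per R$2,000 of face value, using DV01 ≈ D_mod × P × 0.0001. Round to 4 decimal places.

Periodic yield y = 0.0685.
  t   CF        PV=CF/(1+0.0685)^t    t·PV
  1       180.00       168.4605       168.4605
  2       180.00       157.6607       315.3214
  3       180.00       147.5533       442.6599
  4       180.00       138.0939       552.3755
  5       180.00       129.2409       646.2043
  6       180.00       120.9554       725.7325
  7     2,180.00     1,370.9916     9,596.9415
  Σ                  2,232.9563    12,447.6956
P = 2,232.9563; D_Mac = 5.57454 yrs; D_mod = 5.21716 yrs.
DV01 ≈ 5.21716 × 2,232.9563 × 0.0001 = 1.164969.

R$1.1650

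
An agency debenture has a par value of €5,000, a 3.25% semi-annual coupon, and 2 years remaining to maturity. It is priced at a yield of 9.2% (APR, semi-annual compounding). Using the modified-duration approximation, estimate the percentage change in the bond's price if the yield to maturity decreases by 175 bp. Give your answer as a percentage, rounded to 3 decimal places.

Periodic yield y = 0.046. Modified duration first:
  t   CF        PV=CF/(1+0.046)^t    t·PV
  1        81.25        77.6769        77.6769
  2        81.25        74.2609       148.5217
  3        81.25        70.9951       212.9853
  4     5,081.25     4,244.6690    16,978.6758
  Σ                  4,467.6018    17,417.8597
P = 4,467.6018; D_Mac = 3.89870 half-year periods = 1.94935 yrs; D_mod = 1.94935/(1+0.046) = 1.86363 yrs.
ΔP/P ≈ -D_mod · Δy = -1.86363 × (-0.0175) = +0.032613 = +3.2613%.

+3.261%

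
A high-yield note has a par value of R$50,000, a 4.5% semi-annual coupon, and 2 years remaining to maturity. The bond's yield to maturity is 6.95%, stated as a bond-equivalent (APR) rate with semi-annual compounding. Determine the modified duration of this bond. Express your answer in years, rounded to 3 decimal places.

1.868 years

Periodic yield y = 0.03475. First find Macaulay duration:
  t   CF        PV=CF/(1+0.03475)^t    t·PV
  1     1,125.00     1,087.2191     1,087.2191
  2     1,125.00     1,050.7071     2,101.4141
  3     1,125.00     1,015.4212     3,046.2635
  4    51,125.00    44,595.5558   178,382.2231
  Σ                 47,748.9032   184,617.1199
P = 47,748.9032; Macaulay duration = 184,617.1199 / 47,748.9032 = 3.86642 half-year periods = 1.93321 years.
Modified duration = D_Mac / (1 + y) = 1.93321 / 1.03475 = 1.86829 years.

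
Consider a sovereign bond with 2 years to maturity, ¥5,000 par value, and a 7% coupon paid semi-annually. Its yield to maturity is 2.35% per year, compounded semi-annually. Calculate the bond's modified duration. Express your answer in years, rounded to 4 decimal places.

Periodic yield y = 0.01175. First find Macaulay duration:
  t   CF        PV=CF/(1+0.01175)^t    t·PV
  1       175.00       172.9676       172.9676
  2       175.00       170.9589       341.9177
  3       175.00       168.9734       506.9203
  4     5,175.00     4,938.7552    19,755.0209
  Σ                  5,451.6551    20,776.8265
P = 5,451.6551; Macaulay duration = 20,776.8265 / 5,451.6551 = 3.81110 half-year periods = 1.90555 years.
Modified duration = D_Mac / (1 + y) = 1.90555 / 1.01175 = 1.88342 years.

1.8834 years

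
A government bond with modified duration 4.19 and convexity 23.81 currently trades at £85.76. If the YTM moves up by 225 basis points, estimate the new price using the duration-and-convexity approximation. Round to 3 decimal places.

Duration effect: -D_mod·Δy = -4.19 × (+0.0225) = -0.094275
Convexity effect: ½·C·(Δy)² = 0.5 × 23.81 × (0.0225)² = +0.00602690625
ΔP/P ≈ -0.094275 + 0.00602690625 = -0.08824809375
New price ≈ 85.76 × (1 - 0.08824809375) = 78.19184348.

£78.192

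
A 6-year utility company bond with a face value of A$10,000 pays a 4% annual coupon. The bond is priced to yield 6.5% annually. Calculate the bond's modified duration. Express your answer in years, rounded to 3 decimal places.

Periodic yield y = 0.065. First find Macaulay duration:
  t   CF        PV=CF/(1+0.065)^t    t·PV
  1       400.00       375.5869       375.5869
  2       400.00       352.6637       705.3274
  3       400.00       331.1396       993.4189
  4       400.00       310.9292     1,243.7169
  5       400.00       291.9523     1,459.7617
  6    10,400.00     7,127.4748    42,764.8490
  Σ                  8,789.7466    47,542.6608
P = 8,789.7466; Macaulay duration = 47,542.6608 / 8,789.7466 = 5.40888 years.
Modified duration = D_Mac / (1 + y) = 5.40888 / 1.065 = 5.07876 years.

5.079 years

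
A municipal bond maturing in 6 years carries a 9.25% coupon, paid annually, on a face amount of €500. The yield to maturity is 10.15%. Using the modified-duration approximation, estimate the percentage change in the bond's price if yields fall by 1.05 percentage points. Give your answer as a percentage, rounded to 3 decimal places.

Periodic yield y = 0.1015. Modified duration first:
  t   CF        PV=CF/(1+0.1015)^t    t·PV
  1        46.25        41.9882        41.9882
  2        46.25        38.1191        76.2382
  3        46.25        34.6065       103.8196
  4        46.25        31.4177       125.6706
  5        46.25        28.5226       142.6130
  6       546.25       305.8331     1,834.9984
  Σ                    480.4872     2,325.3281
P = 480.4872; D_Mac = 4.83952 yrs; D_mod = 4.83952/(1+0.1015) = 4.39357 yrs.
ΔP/P ≈ -D_mod · Δy = -4.39357 × (-0.0105) = +0.046133 = +4.6133%.

+4.613%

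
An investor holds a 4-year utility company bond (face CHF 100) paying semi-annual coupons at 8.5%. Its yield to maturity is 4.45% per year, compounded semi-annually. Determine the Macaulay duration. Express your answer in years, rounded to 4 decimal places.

3.5140 years

Periodic yield y = 0.02225. Discount each cash flow and weight by its period:
  t   CF        PV=CF/(1+0.02225)^t    t·PV
  1         4.25         4.1575         4.1575
  2         4.25         4.0670         8.1340
  3         4.25         3.9785        11.9355
  4         4.25         3.8919        15.5676
  5         4.25         3.8072        19.0359
  6         4.25         3.7243        22.3459
  7         4.25         3.6433        25.5028
  8       104.25        87.4217       699.3734
  Σ                    114.6913       806.0524
Price P = Σ PV = 114.6913.
Macaulay duration = Σ(t·PV) / P = 806.0524 / 114.6913 = 7.02802 half-year periods.
In years: 7.02802 / 2 = 3.51401 years.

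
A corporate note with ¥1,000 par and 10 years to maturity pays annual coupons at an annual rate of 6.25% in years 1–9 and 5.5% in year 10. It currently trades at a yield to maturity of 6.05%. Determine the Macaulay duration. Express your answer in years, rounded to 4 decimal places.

7.7376 years

Periodic yield y = 0.0605. Discount each cash flow and weight by its year:
  t   CF        PV=CF/(1+0.0605)^t    t·PV
  1        62.50        58.9345        58.9345
  2        62.50        55.5723       111.1447
  3        62.50        52.4020       157.2060
  4        62.50        49.4126       197.6502
  5        62.50        46.5936       232.9682
  6        62.50        43.9355       263.6132
  7        62.50        41.4291       290.0036
  8        62.50        39.0656       312.5249
  9        62.50        36.8370       331.5328
  10    1,055.00       586.3349     5,863.3488
  Σ                  1,010.5171     7,818.9269
Price P = Σ PV = 1,010.5171.
Macaulay duration = Σ(t·PV) / P = 7,818.9269 / 1,010.5171 = 7.73755 years.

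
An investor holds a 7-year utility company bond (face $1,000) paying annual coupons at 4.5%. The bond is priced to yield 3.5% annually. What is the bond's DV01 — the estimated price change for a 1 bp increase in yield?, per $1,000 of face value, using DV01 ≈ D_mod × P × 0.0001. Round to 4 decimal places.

Periodic yield y = 0.035.
  t   CF        PV=CF/(1+0.035)^t    t·PV
  1        45.00        43.4783        43.4783
  2        45.00        42.0080        84.0160
  3        45.00        40.5874       121.7623
  4        45.00        39.2149       156.8596
  5        45.00        37.8888       189.4440
  6        45.00        36.6075       219.6452
  7     1,045.00       821.3606     5,749.5239
  Σ                  1,061.1454     6,564.7291
P = 1,061.1454; D_Mac = 6.18646 yrs; D_mod = 5.97725 yrs.
DV01 ≈ 5.97725 × 1,061.1454 × 0.0001 = 0.634273.

$0.6343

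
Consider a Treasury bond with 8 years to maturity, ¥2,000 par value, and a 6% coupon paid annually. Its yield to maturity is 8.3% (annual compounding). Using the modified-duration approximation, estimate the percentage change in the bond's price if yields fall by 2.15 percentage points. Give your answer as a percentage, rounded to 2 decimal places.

+12.83%

Periodic yield y = 0.083. Modified duration first:
  t   CF        PV=CF/(1+0.083)^t    t·PV
  1       120.00       110.8033       110.8033
  2       120.00       102.3115       204.6229
  3       120.00        94.4704       283.4113
  4       120.00        87.2303       348.9212
  5       120.00        80.5451       402.7253
  6       120.00        74.3722       446.2331
  7       120.00        68.6724       480.7066
  8     2,120.00     1,120.2326     8,961.8608
  Σ                  1,738.6378    11,239.2846
P = 1,738.6378; D_Mac = 6.46442 yrs; D_mod = 6.46442/(1+0.083) = 5.96899 yrs.
ΔP/P ≈ -D_mod · Δy = -5.96899 × (-0.0215) = +0.128333 = +12.8333%.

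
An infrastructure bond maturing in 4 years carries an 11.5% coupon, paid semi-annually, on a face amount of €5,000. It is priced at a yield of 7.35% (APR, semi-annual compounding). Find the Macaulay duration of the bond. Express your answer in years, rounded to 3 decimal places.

Periodic yield y = 0.03675. Discount each cash flow and weight by its period:
  t   CF        PV=CF/(1+0.03675)^t    t·PV
  1       287.50       277.3089       277.3089
  2       287.50       267.4790       534.9581
  3       287.50       257.9976       773.9929
  4       287.50       248.8523       995.4092
  5       287.50       240.0312     1,200.1558
  6       287.50       231.5227     1,389.1362
  7       287.50       223.3158     1,563.2109
  8     5,287.50     3,961.4851    31,691.8809
  Σ                  5,707.9927    38,426.0530
Price P = Σ PV = 5,707.9927.
Macaulay duration = Σ(t·PV) / P = 38,426.0530 / 5,707.9927 = 6.73197 half-year periods.
In years: 6.73197 / 2 = 3.36599 years.

3.366 years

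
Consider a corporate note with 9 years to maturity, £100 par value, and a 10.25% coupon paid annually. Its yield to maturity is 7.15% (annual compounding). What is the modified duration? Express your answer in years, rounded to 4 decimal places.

6.1004 years

Periodic yield y = 0.0715. First find Macaulay duration:
  t   CF        PV=CF/(1+0.0715)^t    t·PV
  1        10.25         9.5660         9.5660
  2        10.25         8.9277        17.8554
  3        10.25         8.3320        24.9959
  4        10.25         7.7760        31.1039
  5        10.25         7.2571        36.2855
  6        10.25         6.7728        40.6370
  7        10.25         6.3209        44.2463
  8        10.25         5.8991        47.1929
  9       110.25        59.2174       532.9562
  Σ                    120.0690       784.8391
P = 120.0690; Macaulay duration = 784.8391 / 120.0690 = 6.53657 years.
Modified duration = D_Mac / (1 + y) = 6.53657 / 1.0715 = 6.10039 years.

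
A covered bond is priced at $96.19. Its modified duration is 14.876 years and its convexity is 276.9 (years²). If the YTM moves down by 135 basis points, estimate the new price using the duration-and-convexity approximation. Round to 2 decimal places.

Duration effect: -D_mod·Δy = -14.876 × (-0.0135) = +0.200826
Convexity effect: ½·C·(Δy)² = 0.5 × 276.9 × (-0.0135)² = +0.0252325125
ΔP/P ≈ +0.200826 + 0.0252325125 = +0.2260585125
New price ≈ 96.19 × (1 + 0.2260585125) = 117.934568317375.

$117.93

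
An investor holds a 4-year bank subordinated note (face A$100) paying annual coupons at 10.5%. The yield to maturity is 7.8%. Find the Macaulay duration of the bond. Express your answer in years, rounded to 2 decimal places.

3.49 years

Periodic yield y = 0.078. Discount each cash flow and weight by its year:
  t   CF        PV=CF/(1+0.078)^t    t·PV
  1        10.50         9.7403         9.7403
  2        10.50         9.0355        18.0710
  3        10.50         8.3817        25.1452
  4       110.50        81.8252       327.3009
  Σ                    108.9827       380.2573
Price P = Σ PV = 108.9827.
Macaulay duration = Σ(t·PV) / P = 380.2573 / 108.9827 = 3.48915 years.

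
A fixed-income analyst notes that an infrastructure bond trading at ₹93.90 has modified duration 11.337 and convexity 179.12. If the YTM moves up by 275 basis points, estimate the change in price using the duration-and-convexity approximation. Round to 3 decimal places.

-₹22.915

Duration effect: -D_mod·Δy = -11.337 × (+0.0275) = -0.3117675
Convexity effect: ½·C·(Δy)² = 0.5 × 179.12 × (0.0275)² = +0.06772975
ΔP/P ≈ -0.3117675 + 0.06772975 = -0.24403775
ΔP ≈ 93.90 × (-0.24403775) = -22.915144725.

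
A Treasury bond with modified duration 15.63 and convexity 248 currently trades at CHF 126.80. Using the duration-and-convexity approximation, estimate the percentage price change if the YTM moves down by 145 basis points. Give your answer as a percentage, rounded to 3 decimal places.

+25.271%

Duration effect: -D_mod·Δy = -15.63 × (-0.0145) = +0.226635
Convexity effect: ½·C·(Δy)² = 0.5 × 248 × (-0.0145)² = +0.0260710
ΔP/P ≈ +0.226635 + 0.0260710 = +0.252706
= +25.2706%.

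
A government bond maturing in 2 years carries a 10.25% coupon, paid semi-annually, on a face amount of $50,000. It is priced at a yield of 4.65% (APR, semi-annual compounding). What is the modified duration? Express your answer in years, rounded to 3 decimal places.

Periodic yield y = 0.02325. First find Macaulay duration:
  t   CF        PV=CF/(1+0.02325)^t    t·PV
  1     2,562.50     2,504.2756     2,504.2756
  2     2,562.50     2,447.3741     4,894.7483
  3     2,562.50     2,391.7656     7,175.2968
  4    52,562.50    47,945.6267   191,782.5069
  Σ                 55,289.0421   206,356.8275
P = 55,289.0421; Macaulay duration = 206,356.8275 / 55,289.0421 = 3.73233 half-year periods = 1.86616 years.
Modified duration = D_Mac / (1 + y) = 1.86616 / 1.02325 = 1.82376 years.

1.824 years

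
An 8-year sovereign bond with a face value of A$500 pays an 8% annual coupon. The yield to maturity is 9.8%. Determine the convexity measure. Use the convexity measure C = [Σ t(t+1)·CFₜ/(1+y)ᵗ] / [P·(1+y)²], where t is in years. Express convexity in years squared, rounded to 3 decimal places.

41.256

With y = 0.098:
  t   CF        PV=CF/(1+0.098)^t    t·PV        t(t+1)·PV
  1        40.00        36.4299        36.4299          72.8597
  2        40.00        33.1784        66.3568         199.0703
  3        40.00        30.2171        90.6513         362.6054
  4        40.00        27.5201       110.0806         550.4028
  5        40.00        25.0639       125.3194         751.9164
  6        40.00        22.8268       136.9611         958.7276
  7        40.00        20.7895       145.5264       1,164.2108
  8       540.00       255.6084     2,044.8668      18,403.8013
  Σ                    451.6341     2,756.1922      22,463.5944
P = 451.6341.
Convexity = Σ t(t+1)·PV / [P·(1+y)²] = 22,463.5944 / (451.6341 × 1.205604) = 41.25607.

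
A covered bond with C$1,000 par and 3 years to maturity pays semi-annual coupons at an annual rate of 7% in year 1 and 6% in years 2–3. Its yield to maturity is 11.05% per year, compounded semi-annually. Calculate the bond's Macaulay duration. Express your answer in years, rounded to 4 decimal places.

Periodic yield y = 0.05525. Discount each cash flow and weight by its period:
  t   CF        PV=CF/(1+0.05525)^t    t·PV
  1        35.00        33.1675        33.1675
  2        35.00        31.4309        62.8619
  3        30.00        25.5303        76.5908
  4        30.00        24.1936        96.7742
  5        30.00        22.9269       114.6343
  6     1,030.00       745.9420     4,475.6520
  Σ                    883.1911     4,859.6806
Price P = Σ PV = 883.1911.
Macaulay duration = Σ(t·PV) / P = 4,859.6806 / 883.1911 = 5.50241 half-year periods.
In years: 5.50241 / 2 = 2.75121 years.

2.7512 years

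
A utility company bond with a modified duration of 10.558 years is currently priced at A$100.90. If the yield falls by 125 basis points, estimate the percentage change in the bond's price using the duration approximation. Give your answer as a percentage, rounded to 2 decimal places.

Duration approximation: ΔP/P ≈ -D_mod · Δy = -10.558 × (-0.0125) = +0.131975.
As a percentage: +13.1975%.

+13.20%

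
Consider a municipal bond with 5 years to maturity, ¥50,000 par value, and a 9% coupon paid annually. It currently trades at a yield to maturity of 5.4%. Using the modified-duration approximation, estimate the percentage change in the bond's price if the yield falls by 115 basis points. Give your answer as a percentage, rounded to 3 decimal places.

+4.688%

Periodic yield y = 0.054. Modified duration first:
  t   CF        PV=CF/(1+0.054)^t    t·PV
  1     4,500.00     4,269.4497     4,269.4497
  2     4,500.00     4,050.7113     8,101.4226
  3     4,500.00     3,843.1796    11,529.5388
  4     4,500.00     3,646.2805    14,585.1218
  5    54,500.00    41,898.0150   209,490.0750
  Σ                 57,707.6361   247,975.6080
P = 57,707.6361; D_Mac = 4.29710 yrs; D_mod = 4.29710/(1+0.054) = 4.07695 yrs.
ΔP/P ≈ -D_mod · Δy = -4.07695 × (-0.0115) = +0.046885 = +4.6885%.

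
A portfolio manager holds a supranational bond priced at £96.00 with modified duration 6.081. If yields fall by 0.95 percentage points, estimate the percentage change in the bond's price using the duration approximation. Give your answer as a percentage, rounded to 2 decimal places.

+5.78%

Duration approximation: ΔP/P ≈ -D_mod · Δy = -6.081 × (-0.0095) = +0.0577695.
As a percentage: +5.77695%.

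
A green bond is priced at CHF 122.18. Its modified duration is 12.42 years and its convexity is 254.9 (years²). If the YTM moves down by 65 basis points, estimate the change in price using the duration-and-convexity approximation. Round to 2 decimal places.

Duration effect: -D_mod·Δy = -12.42 × (-0.0065) = +0.080730
Convexity effect: ½·C·(Δy)² = 0.5 × 254.9 × (-0.0065)² = +0.0053847625
ΔP/P ≈ +0.080730 + 0.0053847625 = +0.0861147625
ΔP ≈ 122.18 × (+0.0861147625) = +10.52150168225.

+CHF 10.52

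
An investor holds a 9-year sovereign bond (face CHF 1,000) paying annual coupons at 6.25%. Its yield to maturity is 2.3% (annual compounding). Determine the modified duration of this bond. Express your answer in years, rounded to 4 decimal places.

7.2490 years

Periodic yield y = 0.023. First find Macaulay duration:
  t   CF        PV=CF/(1+0.023)^t    t·PV
  1        62.50        61.0948        61.0948
  2        62.50        59.7212       119.4425
  3        62.50        58.3785       175.1356
  4        62.50        57.0660       228.2640
  5        62.50        55.7830       278.9150
  6        62.50        54.5288       327.1730
  7        62.50        53.3029       373.1201
  8        62.50        52.1045       416.8357
  9     1,062.50       865.8611     7,792.7500
  Σ                  1,317.8409     9,772.7307
P = 1,317.8409; Macaulay duration = 9,772.7307 / 1,317.8409 = 7.41571 years.
Modified duration = D_Mac / (1 + y) = 7.41571 / 1.023 = 7.24899 years.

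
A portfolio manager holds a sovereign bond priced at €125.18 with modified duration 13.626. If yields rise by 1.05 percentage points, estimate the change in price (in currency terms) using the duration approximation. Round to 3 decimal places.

-€17.910

Duration approximation: ΔP/P ≈ -D_mod · Δy = -13.626 × (+0.0105) = -0.143073.
ΔP ≈ 125.18 × (-0.143073) = -17.90987814.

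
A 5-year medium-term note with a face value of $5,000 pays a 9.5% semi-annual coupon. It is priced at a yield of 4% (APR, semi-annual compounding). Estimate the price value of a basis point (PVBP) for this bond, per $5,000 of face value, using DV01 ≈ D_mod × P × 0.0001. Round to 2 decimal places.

Periodic yield y = 0.02.
  t   CF        PV=CF/(1+0.02)^t    t·PV
  1       237.50       232.8431       232.8431
  2       237.50       228.2776       456.5552
  3       237.50       223.8016       671.4047
  4       237.50       219.4133       877.6532
  5       237.50       215.1111     1,075.5553
  6       237.50       210.8932     1,265.3592
  7       237.50       206.7580     1,447.3063
  8       237.50       202.7040     1,621.6317
  9       237.50       198.7294     1,788.5644
  10    5,237.50     4,296.5742    42,965.7422
  Σ                  6,235.1054    52,402.6153
P = 6,235.1054; D_Mac = 8.40445 half-year periods = 4.20222 yrs; D_mod = 4.11983 yrs.
DV01 ≈ 4.11983 × 6,235.1054 × 0.0001 = 2.568756.

$2.57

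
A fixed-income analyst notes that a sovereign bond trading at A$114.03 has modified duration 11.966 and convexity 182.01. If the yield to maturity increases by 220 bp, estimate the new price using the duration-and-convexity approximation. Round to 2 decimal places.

Duration effect: -D_mod·Δy = -11.966 × (+0.022) = -0.263252
Convexity effect: ½·C·(Δy)² = 0.5 × 182.01 × (0.022)² = +0.04404642
ΔP/P ≈ -0.263252 + 0.04404642 = -0.21920558
New price ≈ 114.03 × (1 - 0.21920558) = 89.0339877126.

A$89.03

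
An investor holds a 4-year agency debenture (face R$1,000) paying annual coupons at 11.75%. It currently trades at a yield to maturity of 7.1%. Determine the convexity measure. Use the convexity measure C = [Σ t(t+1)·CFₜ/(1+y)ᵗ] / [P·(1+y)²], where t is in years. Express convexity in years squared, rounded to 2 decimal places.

14.29

With y = 0.071:
  t   CF        PV=CF/(1+0.071)^t    t·PV        t(t+1)·PV
  1       117.50       109.7106       109.7106         219.4211
  2       117.50       102.4375       204.8750         614.6249
  3       117.50        95.6466       286.9397       1,147.7590
  4     1,117.50       849.3558     3,397.4231      16,987.1157
  Σ                  1,157.1504     3,998.9484      18,968.9207
P = 1,157.1504.
Convexity = Σ t(t+1)·PV / [P·(1+y)²] = 18,968.9207 / (1,157.1504 × 1.147041) = 14.29137.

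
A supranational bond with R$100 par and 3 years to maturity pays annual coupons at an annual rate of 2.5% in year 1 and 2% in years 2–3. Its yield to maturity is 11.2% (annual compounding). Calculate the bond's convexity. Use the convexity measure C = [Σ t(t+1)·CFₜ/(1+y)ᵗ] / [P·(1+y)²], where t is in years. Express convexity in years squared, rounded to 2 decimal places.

9.37

With y = 0.112:
  t   CF        PV=CF/(1+0.112)^t    t·PV        t(t+1)·PV
  1         2.50         2.2482         2.2482           4.4964
  2         2.00         1.6174         3.2348           9.7045
  3       102.00        74.1798       222.5395         890.1579
  Σ                     78.0454       228.0225         904.3588
P = 78.0454.
Convexity = Σ t(t+1)·PV / [P·(1+y)²] = 904.3588 / (78.0454 × 1.236544) = 9.37095.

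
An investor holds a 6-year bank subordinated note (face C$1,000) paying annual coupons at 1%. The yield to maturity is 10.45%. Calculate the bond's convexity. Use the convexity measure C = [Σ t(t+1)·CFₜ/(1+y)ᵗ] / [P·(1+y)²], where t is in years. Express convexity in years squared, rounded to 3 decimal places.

With y = 0.1045:
  t   CF        PV=CF/(1+0.1045)^t    t·PV        t(t+1)·PV
  1        10.00         9.0539         9.0539          18.1077
  2        10.00         8.1973        16.3945          49.1835
  3        10.00         7.4217        22.2651          89.0603
  4        10.00         6.7195        26.8780         134.3900
  5        10.00         6.0838        30.4188         182.5125
  6     1,010.00       556.3230     3,337.9383      23,365.5680
  Σ                    593.7991     3,442.9485      23,838.8221
P = 593.7991.
Convexity = Σ t(t+1)·PV / [P·(1+y)²] = 23,838.8221 / (593.7991 × 1.219920) = 32.90893.

32.909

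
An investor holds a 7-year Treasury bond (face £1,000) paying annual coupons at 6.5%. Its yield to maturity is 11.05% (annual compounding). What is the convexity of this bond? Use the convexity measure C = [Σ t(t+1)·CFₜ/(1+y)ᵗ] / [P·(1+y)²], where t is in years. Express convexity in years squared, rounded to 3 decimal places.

34.155

With y = 0.1105:
  t   CF        PV=CF/(1+0.1105)^t    t·PV        t(t+1)·PV
  1        65.00        58.5322        58.5322         117.0644
  2        65.00        52.7080       105.4159         316.2478
  3        65.00        47.4633       142.3898         569.5593
  4        65.00        42.7405       170.9618         854.8090
  5        65.00        38.4876       192.4379       1,154.6272
  6        65.00        34.6579       207.9473       1,455.6309
  7     1,065.00       511.3517     3,579.4616      28,635.6928
  Σ                    785.9410     4,457.1465      33,103.6314
P = 785.9410.
Convexity = Σ t(t+1)·PV / [P·(1+y)²] = 33,103.6314 / (785.9410 × 1.233210) = 34.15455.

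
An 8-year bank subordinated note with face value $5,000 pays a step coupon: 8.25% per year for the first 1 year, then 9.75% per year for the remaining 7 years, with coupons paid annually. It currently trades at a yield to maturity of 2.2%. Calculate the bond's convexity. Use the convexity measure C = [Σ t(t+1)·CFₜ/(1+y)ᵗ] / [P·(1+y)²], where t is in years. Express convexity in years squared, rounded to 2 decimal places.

With y = 0.022:
  t   CF        PV=CF/(1+0.022)^t    t·PV        t(t+1)·PV
  1       412.50       403.6204       403.6204         807.2407
  2       487.50       466.7376       933.4753       2,800.4259
  3       487.50       456.6905     1,370.0714       5,480.2854
  4       487.50       446.8595     1,787.4382       8,937.1909
  5       487.50       437.2403     2,186.2013      13,117.2077
  6       487.50       427.8280     2,566.9682      17,968.7777
  7       487.50       418.6184     2,930.3290      23,442.6323
  8     5,487.50     4,610.7053    36,885.6426     331,970.7834
  Σ                  7,668.3000    49,063.7463     404,524.5440
P = 7,668.3000.
Convexity = Σ t(t+1)·PV / [P·(1+y)²] = 404,524.5440 / (7,668.3000 × 1.044484) = 50.50612.

50.51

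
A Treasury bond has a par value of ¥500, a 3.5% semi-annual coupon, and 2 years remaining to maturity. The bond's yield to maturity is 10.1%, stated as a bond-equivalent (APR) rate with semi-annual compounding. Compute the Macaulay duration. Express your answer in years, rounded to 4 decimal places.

1.9452 years

Periodic yield y = 0.0505. Discount each cash flow and weight by its period:
  t   CF        PV=CF/(1+0.0505)^t    t·PV
  1         8.75         8.3294         8.3294
  2         8.75         7.9290        15.8579
  3         8.75         7.5478        22.6434
  4       508.75       417.7536     1,671.0144
  Σ                    441.5597     1,717.8450
Price P = Σ PV = 441.5597.
Macaulay duration = Σ(t·PV) / P = 1,717.8450 / 441.5597 = 3.89040 half-year periods.
In years: 3.89040 / 2 = 1.94520 years.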